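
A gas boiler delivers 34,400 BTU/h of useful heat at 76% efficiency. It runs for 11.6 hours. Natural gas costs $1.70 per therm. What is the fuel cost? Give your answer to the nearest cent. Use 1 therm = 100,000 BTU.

$8.93

Heat delivered = 34,400 BTU/h × 11.6 h = 399,040 BTU
Gas input = 399,040 / 0.76 = 525,053 BTU
= 525,053 / 100,000 = 5.251 therm
Cost = 5.251 × $1.70/therm = $8.93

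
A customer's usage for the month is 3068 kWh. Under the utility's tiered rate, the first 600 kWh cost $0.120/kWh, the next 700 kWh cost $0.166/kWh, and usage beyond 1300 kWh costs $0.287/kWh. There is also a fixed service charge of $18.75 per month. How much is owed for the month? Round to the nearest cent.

First 600 kWh × $0.120 = $72.00
Next 700 kWh × $0.166 = $116.20
Remaining 1768 kWh × $0.287 = $507.42
Energy charge = $695.62; + service $18.75 = $714.37

$714.37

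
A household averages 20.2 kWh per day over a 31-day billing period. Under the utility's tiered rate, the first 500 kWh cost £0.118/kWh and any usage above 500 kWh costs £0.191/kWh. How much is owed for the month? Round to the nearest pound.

Usage = 20.2 kWh/day × 31 days = 626.2 kWh
First 500 kWh × £0.118 = £59.00
Remaining 126.2 kWh × £0.191 = £24.10
Total = £83.10 ≈ £83

£83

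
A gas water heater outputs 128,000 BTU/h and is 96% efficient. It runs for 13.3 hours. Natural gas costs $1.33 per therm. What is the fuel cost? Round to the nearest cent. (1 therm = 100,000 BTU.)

$23.59

Heat delivered = 128,000 BTU/h × 13.3 h = 1,702,400 BTU
Gas input = 1,702,400 / 0.96 = 1,773,333 BTU
= 1,773,333 / 100,000 = 17.73 therm
Cost = 17.73 × $1.33/therm = $23.59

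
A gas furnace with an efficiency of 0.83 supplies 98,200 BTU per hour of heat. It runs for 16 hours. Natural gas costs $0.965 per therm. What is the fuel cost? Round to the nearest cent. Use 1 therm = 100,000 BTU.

Heat delivered = 98,200 BTU/h × 16 h = 1,571,200 BTU
Gas input = 1,571,200 / 0.83 = 1,893,012 BTU
= 1,893,012 / 100,000 = 18.93 therm
Cost = 18.93 × $0.965/therm = $18.27

$18.27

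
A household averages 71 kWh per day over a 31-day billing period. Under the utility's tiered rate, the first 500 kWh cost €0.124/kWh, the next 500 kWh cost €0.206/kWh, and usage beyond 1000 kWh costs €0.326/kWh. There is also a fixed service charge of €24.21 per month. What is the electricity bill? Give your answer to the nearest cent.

€580.74

Usage = 71 kWh/day × 31 days = 2201 kWh
First 500 kWh × €0.124 = €62.00
Next 500 kWh × €0.206 = €103.00
Remaining 1201 kWh × €0.326 = €391.53
Energy charge = €556.53; + service €24.21 = €580.74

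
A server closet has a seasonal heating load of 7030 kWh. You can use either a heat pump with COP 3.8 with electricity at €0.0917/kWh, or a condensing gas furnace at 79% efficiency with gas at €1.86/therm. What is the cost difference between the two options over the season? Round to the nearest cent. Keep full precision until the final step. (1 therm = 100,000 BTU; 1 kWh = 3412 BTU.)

Heat load = 7030 kWh × 3412 = 23,986,360 BTU
Gas: input = 23,986,360 / 0.79 = 30,362,481 BTU = 303.6 therm → 303.6 × €1.86 = €564.74
Heat pump: 23,986,360 BTU / 3412 = 7,030 kWh heat; / 3.8 = 1,850 kWh in → × €0.0917 = €169.65
Difference = |€564.74 − €169.65| = €395.10

€395.10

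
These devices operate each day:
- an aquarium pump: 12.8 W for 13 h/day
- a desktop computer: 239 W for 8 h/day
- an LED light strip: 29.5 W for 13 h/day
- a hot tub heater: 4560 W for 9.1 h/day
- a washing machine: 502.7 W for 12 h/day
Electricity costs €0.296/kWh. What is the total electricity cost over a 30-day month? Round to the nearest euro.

€444

aquarium pump: 12.8 W × 13 h × 30 d = 4,992 Wh = 4.992 kWh
desktop computer: 239 W × 8 h × 30 d = 57,360 Wh = 57.36 kWh
LED light strip: 29.5 W × 13 h × 30 d = 11,505 Wh = 11.51 kWh
hot tub heater: 4560 W × 9.1 h × 30 d = 1,244,880 Wh = 1,245 kWh
washing machine: 502.7 W × 12 h × 30 d = 180,972 Wh = 181 kWh
Total energy = 4.992 + 57.36 + 11.51 + 1,245 + 181 = 1,500 kWh
Cost = 1,500 kWh × €0.296 = €443.91 ≈ €444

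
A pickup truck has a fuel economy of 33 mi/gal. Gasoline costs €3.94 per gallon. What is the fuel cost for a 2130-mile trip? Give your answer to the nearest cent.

€254.31

Fuel = 2130 mi / 33 mpg = 64.55 gal
Cost = 64.55 gal × €3.94/gal = €254.31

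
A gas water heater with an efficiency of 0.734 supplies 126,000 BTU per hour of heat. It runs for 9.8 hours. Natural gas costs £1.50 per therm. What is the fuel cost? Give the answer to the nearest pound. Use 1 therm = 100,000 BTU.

£25

Heat delivered = 126,000 BTU/h × 9.8 h = 1,234,800 BTU
Gas input = 1,234,800 / 0.734 = 1,682,289 BTU
= 1,682,289 / 100,000 = 16.82 therm
Cost = 16.82 × £1.50/therm = £25.23 ≈ £25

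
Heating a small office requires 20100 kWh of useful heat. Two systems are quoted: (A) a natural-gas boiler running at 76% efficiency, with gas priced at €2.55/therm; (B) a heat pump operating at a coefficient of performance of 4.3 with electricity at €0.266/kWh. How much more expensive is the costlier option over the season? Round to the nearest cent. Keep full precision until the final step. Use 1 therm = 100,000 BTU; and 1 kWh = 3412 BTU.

€1057.68

Heat load = 20100 kWh × 3412 = 68,581,200 BTU
Gas: input = 68,581,200 / 0.76 = 90,238,421 BTU = 902.4 therm → 902.4 × €2.55 = €2,301.08
Heat pump: 68,581,200 BTU / 3412 = 20,100 kWh heat; / 4.3 = 4,674 kWh in → × €0.266 = €1,243.40
Difference = |€2,301.08 − €1,243.40| = €1,057.68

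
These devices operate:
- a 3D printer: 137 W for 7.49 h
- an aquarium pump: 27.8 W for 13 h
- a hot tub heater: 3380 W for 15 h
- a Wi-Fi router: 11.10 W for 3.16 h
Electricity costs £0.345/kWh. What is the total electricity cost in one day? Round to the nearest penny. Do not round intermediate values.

£17.98

3D printer: 137 W × 7.49 h = 1,026 Wh = 1.026 kWh
aquarium pump: 27.8 W × 13 h = 361 Wh = 0.3614 kWh
hot tub heater: 3380 W × 15 h = 50,700 Wh = 50.7 kWh
Wi-Fi router: 11.10 W × 3.16 h = 35 Wh = 0.03508 kWh
Total energy = 1.026 + 0.3614 + 50.7 + 0.03508 = 52.12 kWh
Cost = 52.12 kWh × £0.345 = £17.98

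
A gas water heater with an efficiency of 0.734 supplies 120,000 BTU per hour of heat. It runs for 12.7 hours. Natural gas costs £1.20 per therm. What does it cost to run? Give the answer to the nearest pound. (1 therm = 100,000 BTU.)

Heat delivered = 120,000 BTU/h × 12.7 h = 1,524,000 BTU
Gas input = 1,524,000 / 0.734 = 2,076,294 BTU
= 2,076,294 / 100,000 = 20.76 therm
Cost = 20.76 × £1.20/therm = £24.92 ≈ £25

£25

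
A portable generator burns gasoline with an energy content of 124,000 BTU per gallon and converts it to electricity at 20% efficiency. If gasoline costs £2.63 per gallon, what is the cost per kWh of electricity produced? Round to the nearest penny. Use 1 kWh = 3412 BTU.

Electrical output per gallon = 124,000 BTU × 0.20 / 3412 BTU/kWh = 7.268 kWh
Cost per kWh = £2.63 / 7.268 kWh = £0.362

£0.36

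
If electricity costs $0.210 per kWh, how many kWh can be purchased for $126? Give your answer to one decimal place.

$126 / $0.210 per kWh = 600 kWh

600.0 kWh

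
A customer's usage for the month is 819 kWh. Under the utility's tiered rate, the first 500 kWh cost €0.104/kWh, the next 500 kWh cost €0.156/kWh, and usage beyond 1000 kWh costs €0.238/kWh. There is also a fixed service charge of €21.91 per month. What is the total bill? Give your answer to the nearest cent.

First 500 kWh × €0.104 = €52.00
Next 319 kWh × €0.156 = €49.76
Remaining tier: 0 kWh (not reached)
Energy charge = €101.76; + service €21.91 = €123.67

€123.67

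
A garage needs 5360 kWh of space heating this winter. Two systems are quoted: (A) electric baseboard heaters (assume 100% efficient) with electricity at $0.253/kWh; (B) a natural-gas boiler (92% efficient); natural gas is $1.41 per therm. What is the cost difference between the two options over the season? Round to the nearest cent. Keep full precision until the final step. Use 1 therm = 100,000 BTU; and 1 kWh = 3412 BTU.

$1075.79

Heat load = 5360 kWh × 3412 = 18,288,320 BTU
Gas: input = 18,288,320 / 0.92 = 19,878,609 BTU = 198.8 therm → 198.8 × $1.41 = $280.29
Electric: 18,288,320 BTU / 3412 = 5,360 kWh → × $0.253 = $1,356.08
Difference = |$280.29 − $1,356.08| = $1,075.79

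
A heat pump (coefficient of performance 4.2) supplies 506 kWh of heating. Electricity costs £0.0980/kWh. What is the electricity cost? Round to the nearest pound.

Electrical input = 506 kWh / 4.2 = 120.5 kWh
Cost = 120.5 × £0.0980/kWh = £11.81 ≈ £12

£12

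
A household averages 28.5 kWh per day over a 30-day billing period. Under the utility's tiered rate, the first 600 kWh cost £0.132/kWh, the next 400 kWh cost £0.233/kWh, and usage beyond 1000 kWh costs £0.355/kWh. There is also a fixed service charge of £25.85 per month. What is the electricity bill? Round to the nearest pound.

Usage = 28.5 kWh/day × 30 days = 855 kWh
First 600 kWh × £0.132 = £79.20
Next 255 kWh × £0.233 = £59.42
Remaining tier: 0 kWh (not reached)
Energy charge = £138.62; + service £25.85 = £164.47 ≈ £164

£164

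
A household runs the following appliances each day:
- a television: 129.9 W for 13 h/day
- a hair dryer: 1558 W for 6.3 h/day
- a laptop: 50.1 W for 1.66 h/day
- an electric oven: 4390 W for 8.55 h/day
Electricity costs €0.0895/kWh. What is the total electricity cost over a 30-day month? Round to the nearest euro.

television: 129.9 W × 13 h × 30 d = 50,661 Wh = 50.66 kWh
hair dryer: 1558 W × 6.3 h × 30 d = 294,462 Wh = 294.5 kWh
laptop: 50.1 W × 1.66 h × 30 d = 2,495 Wh = 2.495 kWh
electric oven: 4390 W × 8.55 h × 30 d = 1,126,035 Wh = 1,126 kWh
Total energy = 50.66 + 294.5 + 2.495 + 1,126 = 1,474 kWh
Cost = 1,474 kWh × €0.0895 = €131.89 ≈ €132

€132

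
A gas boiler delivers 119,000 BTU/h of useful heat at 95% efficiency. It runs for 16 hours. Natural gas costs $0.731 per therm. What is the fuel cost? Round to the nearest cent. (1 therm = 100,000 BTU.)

Heat delivered = 119,000 BTU/h × 16 h = 1,904,000 BTU
Gas input = 1,904,000 / 0.95 = 2,004,211 BTU
= 2,004,211 / 100,000 = 20.04 therm
Cost = 20.04 × $0.731/therm = $14.65

$14.65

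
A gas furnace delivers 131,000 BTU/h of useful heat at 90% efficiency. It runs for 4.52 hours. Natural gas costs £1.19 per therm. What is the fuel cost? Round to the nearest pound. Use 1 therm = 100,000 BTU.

£8

Heat delivered = 131,000 BTU/h × 4.52 h = 592,120 BTU
Gas input = 592,120 / 0.90 = 657,911 BTU
= 657,911 / 100,000 = 6.579 therm
Cost = 6.579 × £1.19/therm = £7.83 ≈ £8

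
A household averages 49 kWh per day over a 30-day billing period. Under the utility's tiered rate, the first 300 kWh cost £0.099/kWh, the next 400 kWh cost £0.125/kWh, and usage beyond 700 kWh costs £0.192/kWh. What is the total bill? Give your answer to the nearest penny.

Usage = 49 kWh/day × 30 days = 1470 kWh
First 300 kWh × £0.099 = £29.70
Next 400 kWh × £0.125 = £50.00
Remaining 770 kWh × £0.192 = £147.84
Total = £227.54

£227.54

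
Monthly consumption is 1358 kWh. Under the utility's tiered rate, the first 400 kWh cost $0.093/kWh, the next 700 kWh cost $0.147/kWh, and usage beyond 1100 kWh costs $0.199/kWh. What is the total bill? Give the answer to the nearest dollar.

First 400 kWh × $0.093 = $37.20
Next 700 kWh × $0.147 = $102.90
Remaining 258 kWh × $0.199 = $51.34
Total = $191.44 ≈ $191

$191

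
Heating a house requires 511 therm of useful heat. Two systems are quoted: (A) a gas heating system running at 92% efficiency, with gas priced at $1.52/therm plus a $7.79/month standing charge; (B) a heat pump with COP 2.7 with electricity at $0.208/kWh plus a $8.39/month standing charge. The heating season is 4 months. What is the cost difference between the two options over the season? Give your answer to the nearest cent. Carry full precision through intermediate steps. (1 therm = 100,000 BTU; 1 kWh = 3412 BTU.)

Heat load = 511 therm × 100,000 = 51,100,000 BTU
Gas: input = 51,100,000 / 0.92 = 55,543,478 BTU = 555.4 therm → 555.4 × $1.52 = $844.26; + 4 × $7.79 standing = $875.42
Heat pump: 51,100,000 BTU / 3412 = 14,980 kWh heat; / 2.7 = 5,547 kWh in → × $0.208 = $1,153.75; + 4 × $8.39 standing = $1,187.31
Difference = |$875.42 − $1,187.31| = $311.89

$311.89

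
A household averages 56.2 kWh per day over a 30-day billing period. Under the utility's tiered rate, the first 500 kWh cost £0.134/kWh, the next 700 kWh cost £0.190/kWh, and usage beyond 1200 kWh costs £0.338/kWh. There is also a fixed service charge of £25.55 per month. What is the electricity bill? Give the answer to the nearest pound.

Usage = 56.2 kWh/day × 30 days = 1686 kWh
First 500 kWh × £0.134 = £67.00
Next 700 kWh × £0.190 = £133.00
Remaining 486 kWh × £0.338 = £164.27
Energy charge = £364.27; + service £25.55 = £389.82 ≈ £390

£390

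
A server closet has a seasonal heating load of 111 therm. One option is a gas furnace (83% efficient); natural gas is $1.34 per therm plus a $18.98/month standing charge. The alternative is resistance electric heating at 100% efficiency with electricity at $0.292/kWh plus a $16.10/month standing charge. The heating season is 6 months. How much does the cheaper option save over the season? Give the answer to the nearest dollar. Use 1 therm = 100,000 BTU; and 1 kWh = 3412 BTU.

$753

Heat load = 111 therm × 100,000 = 11,100,000 BTU
Gas: input = 11,100,000 / 0.83 = 13,373,494 BTU = 133.7 therm → 133.7 × $1.34 = $179.20; + 6 × $18.98 standing = $293.08
Electric: 11,100,000 BTU / 3412 = 3,253 kWh → × $0.292 = $949.94; + 6 × $16.10 standing = $1,046.54
Difference = |$293.08 − $1,046.54| = $753.46 ≈ $753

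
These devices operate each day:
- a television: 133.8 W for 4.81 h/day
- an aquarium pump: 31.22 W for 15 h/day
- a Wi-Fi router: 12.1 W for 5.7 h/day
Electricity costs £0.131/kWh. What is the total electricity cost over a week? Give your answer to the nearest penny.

television: 133.8 W × 4.81 h × 7 d = 4,505 Wh = 4.505 kWh
aquarium pump: 31.22 W × 15 h × 7 d = 3,278 Wh = 3.278 kWh
Wi-Fi router: 12.1 W × 5.7 h × 7 d = 483 Wh = 0.4828 kWh
Total energy = 4.505 + 3.278 + 0.4828 = 8.266 kWh
Cost = 8.266 kWh × £0.131 = £1.08

£1.08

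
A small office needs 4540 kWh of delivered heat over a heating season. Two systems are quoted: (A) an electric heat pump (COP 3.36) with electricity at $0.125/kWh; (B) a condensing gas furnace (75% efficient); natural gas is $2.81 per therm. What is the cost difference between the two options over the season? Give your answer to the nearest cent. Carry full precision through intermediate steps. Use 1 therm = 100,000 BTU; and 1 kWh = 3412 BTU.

Heat load = 4540 kWh × 3412 = 15,490,480 BTU
Gas: input = 15,490,480 / 0.75 = 20,653,973 BTU = 206.5 therm → 206.5 × $2.81 = $580.38
Heat pump: 15,490,480 BTU / 3412 = 4,540 kWh heat; / 3.36 = 1,351 kWh in → × $0.125 = $168.90
Difference = |$580.38 − $168.90| = $411.48

$411.48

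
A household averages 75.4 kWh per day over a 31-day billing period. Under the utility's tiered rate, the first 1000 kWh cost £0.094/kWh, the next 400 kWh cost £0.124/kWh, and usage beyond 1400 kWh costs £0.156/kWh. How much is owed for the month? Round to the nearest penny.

£289.83

Usage = 75.4 kWh/day × 31 days = 2337.4 kWh
First 1000 kWh × £0.094 = £94.00
Next 400 kWh × £0.124 = £49.60
Remaining 937.4 kWh × £0.156 = £146.23
Total = £289.83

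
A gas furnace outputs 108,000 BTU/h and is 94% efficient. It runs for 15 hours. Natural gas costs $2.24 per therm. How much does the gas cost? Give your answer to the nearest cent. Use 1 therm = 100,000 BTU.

$38.60

Heat delivered = 108,000 BTU/h × 15 h = 1,620,000 BTU
Gas input = 1,620,000 / 0.94 = 1,723,404 BTU
= 1,723,404 / 100,000 = 17.23 therm
Cost = 17.23 × $2.24/therm = $38.60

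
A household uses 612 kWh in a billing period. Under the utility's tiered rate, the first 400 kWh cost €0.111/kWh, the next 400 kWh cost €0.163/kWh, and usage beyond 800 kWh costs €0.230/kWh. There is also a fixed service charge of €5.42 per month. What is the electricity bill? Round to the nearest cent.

€84.38

First 400 kWh × €0.111 = €44.40
Next 212 kWh × €0.163 = €34.56
Remaining tier: 0 kWh (not reached)
Energy charge = €78.96; + service €5.42 = €84.38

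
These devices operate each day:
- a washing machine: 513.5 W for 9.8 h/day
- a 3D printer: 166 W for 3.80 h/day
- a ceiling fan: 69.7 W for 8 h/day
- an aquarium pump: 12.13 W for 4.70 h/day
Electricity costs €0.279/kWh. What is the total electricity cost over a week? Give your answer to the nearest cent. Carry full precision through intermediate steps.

washing machine: 513.5 W × 9.8 h × 7 d = 35,226 Wh = 35.23 kWh
3D printer: 166 W × 3.80 h × 7 d = 4,416 Wh = 4.416 kWh
ceiling fan: 69.7 W × 8 h × 7 d = 3,903 Wh = 3.903 kWh
aquarium pump: 12.13 W × 4.70 h × 7 d = 399 Wh = 0.3991 kWh
Total energy = 35.23 + 4.416 + 3.903 + 0.3991 = 43.94 kWh
Cost = 43.94 kWh × €0.279 = €12.26

€12.26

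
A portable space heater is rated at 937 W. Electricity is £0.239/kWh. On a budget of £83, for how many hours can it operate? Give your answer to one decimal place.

370.6 h

Energy budget = £83 / £0.239 per kWh = 347.3 kWh = 347,280 Wh
Runtime = 347,280 Wh / 937 W = 370.6 h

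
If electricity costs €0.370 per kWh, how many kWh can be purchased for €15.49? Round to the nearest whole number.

€15.49 / €0.370 per kWh = 41.86 kWh

42 kWh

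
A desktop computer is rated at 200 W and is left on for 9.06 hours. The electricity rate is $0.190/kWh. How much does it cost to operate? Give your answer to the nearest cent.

$0.34

Energy = 200 W × 9.06 h = 1,812 Wh = 1.812 kWh
Cost = 1.812 kWh × $0.190/kWh = $0.34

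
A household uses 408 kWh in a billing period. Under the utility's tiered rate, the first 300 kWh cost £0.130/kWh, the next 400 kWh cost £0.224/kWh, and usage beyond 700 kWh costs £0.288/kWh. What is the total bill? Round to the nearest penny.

£63.19

First 300 kWh × £0.130 = £39.00
Next 108 kWh × £0.224 = £24.19
Remaining tier: 0 kWh (not reached)
Total = £63.19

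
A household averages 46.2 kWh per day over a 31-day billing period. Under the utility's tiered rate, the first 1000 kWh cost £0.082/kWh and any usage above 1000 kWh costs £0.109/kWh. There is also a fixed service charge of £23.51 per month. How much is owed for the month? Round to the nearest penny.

£152.62

Usage = 46.2 kWh/day × 31 days = 1432.2 kWh
First 1000 kWh × £0.082 = £82.00
Remaining 432.2 kWh × £0.109 = £47.11
Energy charge = £129.11; + service £23.51 = £152.62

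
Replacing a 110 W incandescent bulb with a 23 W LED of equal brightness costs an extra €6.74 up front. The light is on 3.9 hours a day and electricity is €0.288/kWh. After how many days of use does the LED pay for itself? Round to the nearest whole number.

Power saved = 110 − 23 = 87 W
Daily energy saved = 87 W × 3.9 h = 339.3 Wh = 0.3393 kWh
Daily savings = 0.3393 × €0.288 = €0.0977
Payback = €6.74 / €0.0977 per day = 68.97 days

69 days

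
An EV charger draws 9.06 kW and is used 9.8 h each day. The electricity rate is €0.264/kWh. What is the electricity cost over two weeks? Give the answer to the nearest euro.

€328

Energy = 9060 W × 9.8 h/day × 14 days = 1,243,032 Wh = 1,243 kWh
Cost = 1,243 kWh × €0.264/kWh = €328.16 ≈ €328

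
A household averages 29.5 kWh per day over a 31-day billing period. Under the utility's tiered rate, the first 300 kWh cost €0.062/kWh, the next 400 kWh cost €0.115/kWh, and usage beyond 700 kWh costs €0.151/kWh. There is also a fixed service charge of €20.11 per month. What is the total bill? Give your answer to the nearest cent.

€117.10

Usage = 29.5 kWh/day × 31 days = 914.5 kWh
First 300 kWh × €0.062 = €18.60
Next 400 kWh × €0.115 = €46.00
Remaining 214.5 kWh × €0.151 = €32.39
Energy charge = €96.99; + service €20.11 = €117.10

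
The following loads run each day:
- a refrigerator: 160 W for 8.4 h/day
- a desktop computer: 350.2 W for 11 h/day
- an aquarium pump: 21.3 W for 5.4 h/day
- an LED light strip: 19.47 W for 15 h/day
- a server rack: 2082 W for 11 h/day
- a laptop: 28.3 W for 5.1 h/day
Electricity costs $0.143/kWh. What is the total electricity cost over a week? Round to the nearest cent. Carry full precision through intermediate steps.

refrigerator: 160 W × 8.4 h × 7 d = 9,408 Wh = 9.408 kWh
desktop computer: 350.2 W × 11 h × 7 d = 26,965 Wh = 26.97 kWh
aquarium pump: 21.3 W × 5.4 h × 7 d = 805 Wh = 0.8051 kWh
LED light strip: 19.47 W × 15 h × 7 d = 2,044 Wh = 2.044 kWh
server rack: 2082 W × 11 h × 7 d = 160,314 Wh = 160.3 kWh
laptop: 28.3 W × 5.1 h × 7 d = 1,010 Wh = 1.01 kWh
Total energy = 9.408 + 26.97 + 0.8051 + 2.044 + 160.3 + 1.01 = 200.5 kWh
Cost = 200.5 kWh × $0.143 = $28.68

$28.68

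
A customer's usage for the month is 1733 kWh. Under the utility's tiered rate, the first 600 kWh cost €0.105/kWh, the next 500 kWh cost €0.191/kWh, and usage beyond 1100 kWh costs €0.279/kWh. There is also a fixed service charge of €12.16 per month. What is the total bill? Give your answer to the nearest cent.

First 600 kWh × €0.105 = €63.00
Next 500 kWh × €0.191 = €95.50
Remaining 633 kWh × €0.279 = €176.61
Energy charge = €335.11; + service €12.16 = €347.27

€347.27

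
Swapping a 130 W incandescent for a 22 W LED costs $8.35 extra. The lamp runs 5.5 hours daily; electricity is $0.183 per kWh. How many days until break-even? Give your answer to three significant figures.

Power saved = 130 − 22 = 108 W
Daily energy saved = 108 W × 5.5 h = 594 Wh = 0.594 kWh
Daily savings = 0.594 × $0.183 = $0.1087
Payback = $8.35 / $0.1087 per day = 76.82 days

76.8 days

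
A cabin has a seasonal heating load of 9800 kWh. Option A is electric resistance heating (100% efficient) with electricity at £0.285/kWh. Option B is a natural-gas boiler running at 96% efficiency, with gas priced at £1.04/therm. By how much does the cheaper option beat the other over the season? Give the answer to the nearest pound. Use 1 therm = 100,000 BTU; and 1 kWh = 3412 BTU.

£2431

Heat load = 9800 kWh × 3412 = 33,437,600 BTU
Gas: input = 33,437,600 / 0.96 = 34,830,833 BTU = 348.3 therm → 348.3 × £1.04 = £362.24
Electric: 33,437,600 BTU / 3412 = 9,800 kWh → × £0.285 = £2,793.00
Difference = |£362.24 − £2,793.00| = £2,430.76 ≈ £2431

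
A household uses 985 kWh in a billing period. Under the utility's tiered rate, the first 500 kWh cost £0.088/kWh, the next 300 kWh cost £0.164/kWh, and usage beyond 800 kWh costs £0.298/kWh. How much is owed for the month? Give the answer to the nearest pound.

First 500 kWh × £0.088 = £44.00
Next 300 kWh × £0.164 = £49.20
Remaining 185 kWh × £0.298 = £55.13
Total = £148.33 ≈ £148

£148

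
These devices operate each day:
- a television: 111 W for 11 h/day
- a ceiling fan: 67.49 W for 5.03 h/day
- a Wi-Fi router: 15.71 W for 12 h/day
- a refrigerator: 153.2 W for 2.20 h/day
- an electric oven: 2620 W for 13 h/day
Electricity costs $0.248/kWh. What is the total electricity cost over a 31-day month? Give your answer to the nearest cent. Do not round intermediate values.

television: 111 W × 11 h × 31 d = 37,851 Wh = 37.85 kWh
ceiling fan: 67.49 W × 5.03 h × 31 d = 10,524 Wh = 10.52 kWh
Wi-Fi router: 15.71 W × 12 h × 31 d = 5,844 Wh = 5.844 kWh
refrigerator: 153.2 W × 2.20 h × 31 d = 10,448 Wh = 10.45 kWh
electric oven: 2620 W × 13 h × 31 d = 1,055,860 Wh = 1,056 kWh
Total energy = 37.85 + 10.52 + 5.844 + 10.45 + 1,056 = 1,121 kWh
Cost = 1,121 kWh × $0.248 = $277.89

$277.89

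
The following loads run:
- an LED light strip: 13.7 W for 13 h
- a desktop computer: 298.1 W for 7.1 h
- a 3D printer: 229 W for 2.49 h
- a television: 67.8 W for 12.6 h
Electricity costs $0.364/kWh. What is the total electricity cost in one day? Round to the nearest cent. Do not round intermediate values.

LED light strip: 13.7 W × 13 h = 178 Wh = 0.1781 kWh
desktop computer: 298.1 W × 7.1 h = 2,117 Wh = 2.117 kWh
3D printer: 229 W × 2.49 h = 570 Wh = 0.5702 kWh
television: 67.8 W × 12.6 h = 854 Wh = 0.8543 kWh
Total energy = 0.1781 + 2.117 + 0.5702 + 0.8543 = 3.719 kWh
Cost = 3.719 kWh × $0.364 = $1.35

$1.35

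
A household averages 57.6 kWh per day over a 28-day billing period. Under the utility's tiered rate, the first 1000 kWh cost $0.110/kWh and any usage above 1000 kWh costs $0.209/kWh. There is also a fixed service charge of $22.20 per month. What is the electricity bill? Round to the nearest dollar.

Usage = 57.6 kWh/day × 28 days = 1612.8 kWh
First 1000 kWh × $0.110 = $110.00
Remaining 612.8 kWh × $0.209 = $128.08
Energy charge = $238.08; + service $22.20 = $260.28 ≈ $260

$260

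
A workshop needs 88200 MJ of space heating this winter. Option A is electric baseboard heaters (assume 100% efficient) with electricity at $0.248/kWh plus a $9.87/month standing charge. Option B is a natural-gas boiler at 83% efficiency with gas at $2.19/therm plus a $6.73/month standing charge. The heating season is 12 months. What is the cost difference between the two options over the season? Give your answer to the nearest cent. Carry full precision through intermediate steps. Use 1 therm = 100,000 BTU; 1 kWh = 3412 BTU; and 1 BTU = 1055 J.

$3908.37

Heat load = 88200 MJ = 88,200,000,000 J / 1055 = 83,601,896 BTU
Gas: input = 83,601,896 / 0.83 = 100,725,176 BTU = 1,007 therm → 1,007 × $2.19 = $2,205.88; + 12 × $6.73 standing = $2,286.64
Electric: 83,601,896 BTU / 3412 = 24,500 kWh → × $0.248 = $6,076.57; + 12 × $9.87 standing = $6,195.01
Difference = |$2,286.64 − $6,195.01| = $3,908.37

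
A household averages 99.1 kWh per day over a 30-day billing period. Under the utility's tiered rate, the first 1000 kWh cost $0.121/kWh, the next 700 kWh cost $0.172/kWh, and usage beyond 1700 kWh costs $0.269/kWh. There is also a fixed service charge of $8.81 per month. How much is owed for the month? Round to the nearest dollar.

Usage = 99.1 kWh/day × 30 days = 2973 kWh
First 1000 kWh × $0.121 = $121.00
Next 700 kWh × $0.172 = $120.40
Remaining 1273 kWh × $0.269 = $342.44
Energy charge = $583.84; + service $8.81 = $592.65 ≈ $593

$593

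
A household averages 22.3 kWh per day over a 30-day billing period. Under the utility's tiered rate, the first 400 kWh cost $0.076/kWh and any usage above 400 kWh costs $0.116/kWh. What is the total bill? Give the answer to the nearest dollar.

Usage = 22.3 kWh/day × 30 days = 669 kWh
First 400 kWh × $0.076 = $30.40
Remaining 269 kWh × $0.116 = $31.20
Total = $61.60 ≈ $62

$62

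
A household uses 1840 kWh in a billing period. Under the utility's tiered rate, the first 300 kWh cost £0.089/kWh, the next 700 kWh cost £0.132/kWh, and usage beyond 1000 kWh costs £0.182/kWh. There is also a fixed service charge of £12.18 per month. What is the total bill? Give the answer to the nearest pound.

£284

First 300 kWh × £0.089 = £26.70
Next 700 kWh × £0.132 = £92.40
Remaining 840 kWh × £0.182 = £152.88
Energy charge = £271.98; + service £12.18 = £284.16 ≈ £284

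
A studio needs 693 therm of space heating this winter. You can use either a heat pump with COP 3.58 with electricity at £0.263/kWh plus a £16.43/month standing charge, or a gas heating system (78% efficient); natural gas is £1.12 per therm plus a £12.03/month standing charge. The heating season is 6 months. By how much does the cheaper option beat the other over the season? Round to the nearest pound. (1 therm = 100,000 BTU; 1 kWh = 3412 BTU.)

£523

Heat load = 693 therm × 100,000 = 69,300,000 BTU
Gas: input = 69,300,000 / 0.78 = 88,846,154 BTU = 888.5 therm → 888.5 × £1.12 = £995.08; + 6 × £12.03 standing = £1,067.26
Heat pump: 69,300,000 BTU / 3412 = 20,310 kWh heat; / 3.58 = 5,673 kWh in → × £0.263 = £1,492.10; + 6 × £16.43 standing = £1,590.68
Difference = |£1,067.26 − £1,590.68| = £523.42 ≈ £523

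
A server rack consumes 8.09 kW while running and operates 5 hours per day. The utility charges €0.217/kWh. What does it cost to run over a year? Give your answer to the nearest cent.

€3203.84

Energy = 8090 W × 5 h/day × 365 days = 14,764,250 Wh = 14,760 kWh
Cost = 14,760 kWh × €0.217/kWh = €3,203.84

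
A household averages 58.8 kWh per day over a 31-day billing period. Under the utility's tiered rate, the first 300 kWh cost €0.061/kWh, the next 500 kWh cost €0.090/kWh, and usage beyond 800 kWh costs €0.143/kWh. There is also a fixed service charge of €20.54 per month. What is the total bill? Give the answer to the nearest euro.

Usage = 58.8 kWh/day × 31 days = 1822.8 kWh
First 300 kWh × €0.061 = €18.30
Next 500 kWh × €0.090 = €45.00
Remaining 1022.8 kWh × €0.143 = €146.26
Energy charge = €209.56; + service €20.54 = €230.10 ≈ €230

€230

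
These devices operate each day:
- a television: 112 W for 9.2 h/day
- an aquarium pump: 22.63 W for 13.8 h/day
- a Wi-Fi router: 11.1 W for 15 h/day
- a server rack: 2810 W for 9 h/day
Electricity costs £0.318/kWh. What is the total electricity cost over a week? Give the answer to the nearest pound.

£60

television: 112 W × 9.2 h × 7 d = 7,213 Wh = 7.213 kWh
aquarium pump: 22.63 W × 13.8 h × 7 d = 2,186 Wh = 2.186 kWh
Wi-Fi router: 11.1 W × 15 h × 7 d = 1,166 Wh = 1.165 kWh
server rack: 2810 W × 9 h × 7 d = 177,030 Wh = 177 kWh
Total energy = 7.213 + 2.186 + 1.165 + 177 = 187.6 kWh
Cost = 187.6 kWh × £0.318 = £59.66 ≈ £60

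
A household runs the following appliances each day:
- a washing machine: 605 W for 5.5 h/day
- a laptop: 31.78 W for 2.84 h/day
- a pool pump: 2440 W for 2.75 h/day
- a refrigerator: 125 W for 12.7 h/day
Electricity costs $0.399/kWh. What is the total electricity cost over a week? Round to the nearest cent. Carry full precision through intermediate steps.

$32.72

washing machine: 605 W × 5.5 h × 7 d = 23,292 Wh = 23.29 kWh
laptop: 31.78 W × 2.84 h × 7 d = 632 Wh = 0.6318 kWh
pool pump: 2440 W × 2.75 h × 7 d = 46,970 Wh = 46.97 kWh
refrigerator: 125 W × 12.7 h × 7 d = 11,112 Wh = 11.11 kWh
Total energy = 23.29 + 0.6318 + 46.97 + 11.11 = 82.01 kWh
Cost = 82.01 kWh × $0.399 = $32.72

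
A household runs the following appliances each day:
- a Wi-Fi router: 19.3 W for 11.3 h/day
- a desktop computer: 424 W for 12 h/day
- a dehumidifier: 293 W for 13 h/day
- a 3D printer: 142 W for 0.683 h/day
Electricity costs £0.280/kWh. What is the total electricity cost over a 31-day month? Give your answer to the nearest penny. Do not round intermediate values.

Wi-Fi router: 19.3 W × 11.3 h × 31 d = 6,761 Wh = 6.761 kWh
desktop computer: 424 W × 12 h × 31 d = 157,728 Wh = 157.7 kWh
dehumidifier: 293 W × 13 h × 31 d = 118,079 Wh = 118.1 kWh
3D printer: 142 W × 0.683 h × 31 d = 3,007 Wh = 3.007 kWh
Total energy = 6.761 + 157.7 + 118.1 + 3.007 = 285.6 kWh
Cost = 285.6 kWh × £0.280 = £79.96

£79.96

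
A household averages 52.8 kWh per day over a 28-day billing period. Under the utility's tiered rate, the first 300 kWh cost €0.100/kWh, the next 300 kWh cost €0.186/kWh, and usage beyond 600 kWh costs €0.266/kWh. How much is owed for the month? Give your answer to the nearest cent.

Usage = 52.8 kWh/day × 28 days = 1478.4 kWh
First 300 kWh × €0.100 = €30.00
Next 300 kWh × €0.186 = €55.80
Remaining 878.4 kWh × €0.266 = €233.65
Total = €319.45

€319.45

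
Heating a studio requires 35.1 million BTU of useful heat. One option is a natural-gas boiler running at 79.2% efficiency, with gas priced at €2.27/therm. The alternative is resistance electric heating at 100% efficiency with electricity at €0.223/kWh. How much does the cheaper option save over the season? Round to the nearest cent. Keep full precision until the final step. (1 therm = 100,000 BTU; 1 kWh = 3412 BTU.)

€1288.03

Heat load = 35.1 × 10⁶ BTU = 35,100,000 BTU
Gas: input = 35,100,000 / 0.792 = 44,318,182 BTU = 443.2 therm → 443.2 × €2.27 = €1,006.02
Electric: 35,100,000 BTU / 3412 = 10,290 kWh → × €0.223 = €2,294.05
Difference = |€1,006.02 − €2,294.05| = €1,288.03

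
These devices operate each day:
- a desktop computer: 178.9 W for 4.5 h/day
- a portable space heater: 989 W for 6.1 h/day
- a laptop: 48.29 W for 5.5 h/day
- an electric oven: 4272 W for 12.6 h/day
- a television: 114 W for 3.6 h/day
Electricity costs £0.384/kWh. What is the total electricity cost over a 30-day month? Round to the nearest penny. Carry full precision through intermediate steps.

desktop computer: 178.9 W × 4.5 h × 30 d = 24,152 Wh = 24.15 kWh
portable space heater: 989 W × 6.1 h × 30 d = 180,987 Wh = 181 kWh
laptop: 48.29 W × 5.5 h × 30 d = 7,968 Wh = 7.968 kWh
electric oven: 4272 W × 12.6 h × 30 d = 1,614,816 Wh = 1,615 kWh
television: 114 W × 3.6 h × 30 d = 12,312 Wh = 12.31 kWh
Total energy = 24.15 + 181 + 7.968 + 1,615 + 12.31 = 1,840 kWh
Cost = 1,840 kWh × £0.384 = £706.65

£706.65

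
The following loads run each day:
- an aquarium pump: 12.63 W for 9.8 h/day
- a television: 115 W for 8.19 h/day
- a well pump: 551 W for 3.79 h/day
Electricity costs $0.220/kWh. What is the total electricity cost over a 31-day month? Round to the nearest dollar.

aquarium pump: 12.63 W × 9.8 h × 31 d = 3,837 Wh = 3.837 kWh
television: 115 W × 8.19 h × 31 d = 29,197 Wh = 29.2 kWh
well pump: 551 W × 3.79 h × 31 d = 64,737 Wh = 64.74 kWh
Total energy = 3.837 + 29.2 + 64.74 = 97.77 kWh
Cost = 97.77 kWh × $0.220 = $21.51 ≈ $22

$22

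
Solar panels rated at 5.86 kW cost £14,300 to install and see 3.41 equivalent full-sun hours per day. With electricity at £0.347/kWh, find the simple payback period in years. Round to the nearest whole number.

6 years

Daily generation = 5.86 kW × 3.41 h = 19.98 kWh
Annual generation = 19.98 × 365 = 7293.6 kWh
Annual savings = 7293.6 × £0.347 = £2,530.90
Payback = £14,300 / £2,530.90 = 5.65 years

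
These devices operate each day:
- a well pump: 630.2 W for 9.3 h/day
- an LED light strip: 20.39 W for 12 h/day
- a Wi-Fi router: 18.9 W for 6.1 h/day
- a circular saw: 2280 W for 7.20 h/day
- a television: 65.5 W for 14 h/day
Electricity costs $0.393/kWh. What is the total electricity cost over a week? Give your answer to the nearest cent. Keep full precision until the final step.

well pump: 630.2 W × 9.3 h × 7 d = 41,026 Wh = 41.03 kWh
LED light strip: 20.39 W × 12 h × 7 d = 1,713 Wh = 1.713 kWh
Wi-Fi router: 18.9 W × 6.1 h × 7 d = 807 Wh = 0.807 kWh
circular saw: 2280 W × 7.20 h × 7 d = 114,912 Wh = 114.9 kWh
television: 65.5 W × 14 h × 7 d = 6,419 Wh = 6.419 kWh
Total energy = 41.03 + 1.713 + 0.807 + 114.9 + 6.419 = 164.9 kWh
Cost = 164.9 kWh × $0.393 = $64.80

$64.80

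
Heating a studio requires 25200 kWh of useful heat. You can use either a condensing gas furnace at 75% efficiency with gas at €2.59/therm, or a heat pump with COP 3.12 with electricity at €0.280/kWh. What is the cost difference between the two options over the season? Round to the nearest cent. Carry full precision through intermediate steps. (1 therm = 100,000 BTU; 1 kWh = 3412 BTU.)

€707.72

Heat load = 25200 kWh × 3412 = 85,982,400 BTU
Gas: input = 85,982,400 / 0.75 = 114,643,200 BTU = 1,146 therm → 1,146 × €2.59 = €2,969.26
Heat pump: 85,982,400 BTU / 3412 = 25,200 kWh heat; / 3.12 = 8,077 kWh in → × €0.280 = €2,261.54
Difference = |€2,969.26 − €2,261.54| = €707.72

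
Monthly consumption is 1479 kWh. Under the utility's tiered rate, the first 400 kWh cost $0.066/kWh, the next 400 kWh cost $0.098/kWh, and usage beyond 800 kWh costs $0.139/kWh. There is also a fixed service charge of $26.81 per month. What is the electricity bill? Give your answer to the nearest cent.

First 400 kWh × $0.066 = $26.40
Next 400 kWh × $0.098 = $39.20
Remaining 679 kWh × $0.139 = $94.38
Energy charge = $159.98; + service $26.81 = $186.79

$186.79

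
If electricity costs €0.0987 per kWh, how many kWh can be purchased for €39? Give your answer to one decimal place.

395.1 kWh

€39 / €0.0987 per kWh = 395.1 kWh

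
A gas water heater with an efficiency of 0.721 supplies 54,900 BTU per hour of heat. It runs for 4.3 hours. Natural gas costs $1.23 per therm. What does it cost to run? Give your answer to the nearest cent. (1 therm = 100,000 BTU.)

$4.03

Heat delivered = 54,900 BTU/h × 4.3 h = 236,070 BTU
Gas input = 236,070 / 0.721 = 327,420 BTU
= 327,420 / 100,000 = 3.274 therm
Cost = 3.274 × $1.23/therm = $4.03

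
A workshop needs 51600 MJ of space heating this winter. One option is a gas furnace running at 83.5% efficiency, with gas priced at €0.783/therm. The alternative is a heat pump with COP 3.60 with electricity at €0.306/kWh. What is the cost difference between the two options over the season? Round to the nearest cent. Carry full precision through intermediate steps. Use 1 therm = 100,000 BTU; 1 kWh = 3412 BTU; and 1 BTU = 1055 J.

Heat load = 51600 MJ = 51,600,000,000 J / 1055 = 48,909,953 BTU
Gas: input = 48,909,953 / 0.835 = 58,574,794 BTU = 585.7 therm → 585.7 × €0.783 = €458.64
Heat pump: 48,909,953 BTU / 3412 = 14,330 kWh heat; / 3.60 = 3,982 kWh in → × €0.306 = €1,218.45
Difference = |€458.64 − €1,218.45| = €759.81

€759.81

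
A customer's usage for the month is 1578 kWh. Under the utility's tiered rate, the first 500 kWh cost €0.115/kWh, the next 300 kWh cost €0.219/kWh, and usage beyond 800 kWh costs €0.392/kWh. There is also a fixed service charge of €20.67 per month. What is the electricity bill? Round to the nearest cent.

€448.85

First 500 kWh × €0.115 = €57.50
Next 300 kWh × €0.219 = €65.70
Remaining 778 kWh × €0.392 = €304.98
Energy charge = €428.18; + service €20.67 = €448.85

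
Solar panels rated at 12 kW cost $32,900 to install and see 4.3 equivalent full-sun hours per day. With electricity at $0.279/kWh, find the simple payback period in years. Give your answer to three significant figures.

Daily generation = 12 kW × 4.3 h = 51.6 kWh
Annual generation = 51.6 × 365 = 18834 kWh
Annual savings = 18834 × $0.279 = $5,254.69
Payback = $32,900 / $5,254.69 = 6.26 years

6.26 years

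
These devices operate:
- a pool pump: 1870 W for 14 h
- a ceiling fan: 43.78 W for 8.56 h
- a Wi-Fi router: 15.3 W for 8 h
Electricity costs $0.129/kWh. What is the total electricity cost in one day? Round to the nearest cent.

$3.44

pool pump: 1870 W × 14 h = 26,180 Wh = 26.18 kWh
ceiling fan: 43.78 W × 8.56 h = 375 Wh = 0.3748 kWh
Wi-Fi router: 15.3 W × 8 h = 122 Wh = 0.1224 kWh
Total energy = 26.18 + 0.3748 + 0.1224 = 26.68 kWh
Cost = 26.68 kWh × $0.129 = $3.44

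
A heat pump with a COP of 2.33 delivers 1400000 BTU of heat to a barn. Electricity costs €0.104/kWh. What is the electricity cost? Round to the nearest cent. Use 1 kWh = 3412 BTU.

€18.31

Heat delivered = 1,400,000 BTU / 3412 = 410.3 kWh
Electrical input = 410.3 kWh / 2.33 = 176.1 kWh
Cost = 176.1 × €0.104/kWh = €18.31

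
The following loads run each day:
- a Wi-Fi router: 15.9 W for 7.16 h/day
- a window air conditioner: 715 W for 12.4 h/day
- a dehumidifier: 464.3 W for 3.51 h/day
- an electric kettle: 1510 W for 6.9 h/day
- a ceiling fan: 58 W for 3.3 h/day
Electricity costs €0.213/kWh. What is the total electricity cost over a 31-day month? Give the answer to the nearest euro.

€140

Wi-Fi router: 15.9 W × 7.16 h × 31 d = 3,529 Wh = 3.529 kWh
window air conditioner: 715 W × 12.4 h × 31 d = 274,846 Wh = 274.8 kWh
dehumidifier: 464.3 W × 3.51 h × 31 d = 50,520 Wh = 50.52 kWh
electric kettle: 1510 W × 6.9 h × 31 d = 322,989 Wh = 323 kWh
ceiling fan: 58 W × 3.3 h × 31 d = 5,933 Wh = 5.933 kWh
Total energy = 3.529 + 274.8 + 50.52 + 323 + 5.933 = 657.8 kWh
Cost = 657.8 kWh × €0.213 = €140.12 ≈ €140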